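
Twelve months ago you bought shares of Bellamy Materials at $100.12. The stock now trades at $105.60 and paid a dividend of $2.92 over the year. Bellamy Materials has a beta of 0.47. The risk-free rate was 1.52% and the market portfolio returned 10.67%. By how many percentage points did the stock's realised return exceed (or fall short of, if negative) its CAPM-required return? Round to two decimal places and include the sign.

Realised HPR = (P1 + D1 − P0) / P0 = (105.60 + 2.92 − 100.12) / 100.12 = 8.40 / 100.12 = 8.3899%
MRP = 10.67% − 1.52% = 9.15%
CAPM required = R_f + β·MRP = 1.52% + 0.47 × 9.15% = 5.8205%
α = realised − required = 8.3899% − 5.8205% = +2.57%

+2.57%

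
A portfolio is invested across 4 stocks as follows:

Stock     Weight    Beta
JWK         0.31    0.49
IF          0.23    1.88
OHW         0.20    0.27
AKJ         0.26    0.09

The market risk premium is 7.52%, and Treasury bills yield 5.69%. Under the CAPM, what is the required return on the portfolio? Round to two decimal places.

10.67%

β_P = Σ w_i β_i = 0.31×0.49 + 0.23×1.88 + 0.20×0.27 + 0.26×0.09 = 0.6617
E(R_P) = R_f + β_P × MRP = 5.69% + 0.6617 × 7.52% = 10.67%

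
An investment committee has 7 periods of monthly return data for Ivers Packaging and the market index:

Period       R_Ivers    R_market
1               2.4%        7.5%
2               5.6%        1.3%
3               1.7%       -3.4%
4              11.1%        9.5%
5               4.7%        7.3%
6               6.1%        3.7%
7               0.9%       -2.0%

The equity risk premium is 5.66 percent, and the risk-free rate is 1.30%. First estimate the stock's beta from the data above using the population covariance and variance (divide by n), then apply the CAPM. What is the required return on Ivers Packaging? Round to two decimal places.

Mean R_i = (2.4 + 5.6 + 1.7 + 11.1 + 4.7 + 6.1 + 0.9) / 7 = 4.6429%
Mean R_m = (7.5 + 1.3 − 3.4 + 9.5 + 7.3 + 3.7 − 2.0) / 7 = 3.4143%
Σ(R_i − R̄_i)(R_m − R̄_m) = 69.0657  ⇒  Cov = 69.0657 / 7 = 9.8665
Σ(R_m − R̄_m)² = 149.1286  ⇒  Var(R_m) = 149.1286 / 7 = 21.3041
β = Cov / Var(R_m) = 9.8665 / 21.3041 = 0.4631
E(R) = R_f + β × MRP = 1.30% + 0.4631 × 5.66% = 3.92%

3.92%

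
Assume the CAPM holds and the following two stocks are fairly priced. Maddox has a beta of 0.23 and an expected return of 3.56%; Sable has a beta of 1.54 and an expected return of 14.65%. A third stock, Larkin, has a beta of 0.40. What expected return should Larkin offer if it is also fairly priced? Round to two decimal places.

5.00%

MRP (SML slope) = (14.65% − 3.56%) / (1.54 − 0.23) = 11.09% / 1.31 = 8.4656%
R_f (intercept) = 3.56% − 0.23 × 8.4656% = 1.6129%
E(R_Larkin) = R_f + β × MRP = 1.6129% + 0.40 × 8.4656% = 5.00%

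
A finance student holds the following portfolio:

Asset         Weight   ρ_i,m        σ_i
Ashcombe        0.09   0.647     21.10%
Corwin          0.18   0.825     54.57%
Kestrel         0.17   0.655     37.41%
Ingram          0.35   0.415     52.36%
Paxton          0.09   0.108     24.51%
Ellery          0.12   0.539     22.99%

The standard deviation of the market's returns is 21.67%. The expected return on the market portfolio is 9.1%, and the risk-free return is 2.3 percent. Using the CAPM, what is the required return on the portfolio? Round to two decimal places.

9.46%

β_Ashcombe = 0.647 × 21.10% / 21.67% = 0.6300
β_Corwin = 0.825 × 54.57% / 21.67% = 2.0775
β_Kestrel = 0.655 × 37.41% / 21.67% = 1.1308
β_Ingram = 0.415 × 52.36% / 21.67% = 1.0027
β_Paxton = 0.108 × 24.51% / 21.67% = 0.1222
β_Ellery = 0.539 × 22.99% / 21.67% = 0.5718
β_P = Σ w_i β_i = 0.09×0.6300 + 0.18×2.0775 + 0.17×1.1308 + 0.35×1.0027 + 0.09×0.1222 + 0.12×0.5718 = 1.0534
MRP = 9.1% − 2.3% = 6.80%
E(R_P) = R_f + β_P × MRP = 2.3% + 1.0534 × 6.8% = 9.46%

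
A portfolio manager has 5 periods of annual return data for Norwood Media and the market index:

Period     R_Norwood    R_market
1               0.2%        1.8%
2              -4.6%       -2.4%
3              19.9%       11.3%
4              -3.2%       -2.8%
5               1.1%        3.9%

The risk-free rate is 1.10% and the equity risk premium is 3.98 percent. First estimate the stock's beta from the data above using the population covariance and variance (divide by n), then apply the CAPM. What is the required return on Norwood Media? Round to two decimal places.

Mean R_i = (0.2 − 4.6 + 19.9 − 3.2 + 1.1) / 5 = 2.6800%
Mean R_m = (1.8 − 2.4 + 11.3 − 2.8 + 3.9) / 5 = 2.3600%
Σ(R_i − R̄_i)(R_m − R̄_m) = 217.8960  ⇒  Cov = 217.8960 / 5 = 43.5792
Σ(R_m − R̄_m)² = 131.8920  ⇒  Var(R_m) = 131.8920 / 5 = 26.3784
β = Cov / Var(R_m) = 43.5792 / 26.3784 = 1.6521
E(R) = R_f + β × MRP = 1.10% + 1.6521 × 3.98% = 7.68%

7.68%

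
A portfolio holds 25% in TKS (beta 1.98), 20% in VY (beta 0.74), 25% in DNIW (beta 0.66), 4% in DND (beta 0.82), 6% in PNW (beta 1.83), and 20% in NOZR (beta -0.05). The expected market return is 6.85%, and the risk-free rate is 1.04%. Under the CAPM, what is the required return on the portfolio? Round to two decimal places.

β_P = Σ w_i β_i = 0.25×1.98 + 0.20×0.74 + 0.25×0.66 + 0.04×0.82 + 0.06×1.83 + 0.20×-0.05 = 0.9406
MRP = 6.85% − 1.04% = 5.81%
E(R_P) = R_f + β_P × MRP = 1.04% + 0.9406 × 5.81% = 6.50%

6.50%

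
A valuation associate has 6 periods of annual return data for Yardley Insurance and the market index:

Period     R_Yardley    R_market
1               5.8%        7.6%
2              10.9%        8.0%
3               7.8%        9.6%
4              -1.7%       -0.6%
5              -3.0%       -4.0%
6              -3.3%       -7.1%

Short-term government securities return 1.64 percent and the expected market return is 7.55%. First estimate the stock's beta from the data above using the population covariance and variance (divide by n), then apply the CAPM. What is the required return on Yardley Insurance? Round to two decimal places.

Mean R_i = (5.8 + 10.9 + 7.8 − 1.7 − 3.0 − 3.3) / 6 = 2.7500%
Mean R_m = (7.6 + 8.0 + 9.6 − 0.6 − 4.0 − 7.1) / 6 = 2.2500%
Σ(R_i − R̄_i)(R_m − R̄_m) = 205.4850  ⇒  Cov = 205.4850 / 6 = 34.2475
Σ(R_m − R̄_m)² = 250.3150  ⇒  Var(R_m) = 250.3150 / 6 = 41.7192
β = Cov / Var(R_m) = 34.2475 / 41.7192 = 0.8209
MRP = 7.55% − 1.64% = 5.91%
E(R) = R_f + β × MRP = 1.64% + 0.8209 × 5.91% = 6.49%

6.49%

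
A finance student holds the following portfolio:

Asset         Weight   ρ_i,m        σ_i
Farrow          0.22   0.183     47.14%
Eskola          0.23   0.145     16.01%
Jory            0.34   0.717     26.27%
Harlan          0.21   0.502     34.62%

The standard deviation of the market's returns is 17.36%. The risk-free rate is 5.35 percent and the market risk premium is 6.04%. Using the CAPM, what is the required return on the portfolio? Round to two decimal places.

β_Farrow = 0.183 × 47.14% / 17.36% = 0.4969
β_Eskola = 0.145 × 16.01% / 17.36% = 0.1337
β_Jory = 0.717 × 26.27% / 17.36% = 1.0850
β_Harlan = 0.502 × 34.62% / 17.36% = 1.0011
β_P = Σ w_i β_i = 0.22×0.4969 + 0.23×0.1337 + 0.34×1.0850 + 0.21×1.0011 = 0.7192
E(R_P) = R_f + β_P × MRP = 5.35% + 0.7192 × 6.04% = 9.69%

9.69%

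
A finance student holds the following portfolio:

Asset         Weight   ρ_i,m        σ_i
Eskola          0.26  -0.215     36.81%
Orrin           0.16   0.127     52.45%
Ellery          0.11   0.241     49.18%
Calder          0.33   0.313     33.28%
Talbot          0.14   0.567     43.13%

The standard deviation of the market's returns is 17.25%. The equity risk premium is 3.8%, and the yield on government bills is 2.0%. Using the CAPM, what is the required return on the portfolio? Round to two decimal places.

β_Eskola = -0.215 × 36.81% / 17.25% = -0.4588
β_Orrin = 0.127 × 52.45% / 17.25% = 0.3862
β_Ellery = 0.241 × 49.18% / 17.25% = 0.6871
β_Calder = 0.313 × 33.28% / 17.25% = 0.6039
β_Talbot = 0.567 × 43.13% / 17.25% = 1.4177
β_P = Σ w_i β_i = 0.26×-0.4588 + 0.16×0.3862 + 0.11×0.6871 + 0.33×0.6039 + 0.14×1.4177 = 0.4159
E(R_P) = R_f + β_P × MRP = 2.0% + 0.4159 × 3.8% = 3.58%

3.58%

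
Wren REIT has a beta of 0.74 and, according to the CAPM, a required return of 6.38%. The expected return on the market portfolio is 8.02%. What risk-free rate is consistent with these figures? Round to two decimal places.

1.71%

E(R) = R_f + β(E(R_m) − R_f) = R_f(1 − β) + β·E(R_m)
6.38% = R_f × (1 − 0.74) + 0.74 × 8.02%
6.38% = R_f × 0.26 + 5.9348%
R_f = (6.38% − 5.9348%) / 0.26 = 1.71%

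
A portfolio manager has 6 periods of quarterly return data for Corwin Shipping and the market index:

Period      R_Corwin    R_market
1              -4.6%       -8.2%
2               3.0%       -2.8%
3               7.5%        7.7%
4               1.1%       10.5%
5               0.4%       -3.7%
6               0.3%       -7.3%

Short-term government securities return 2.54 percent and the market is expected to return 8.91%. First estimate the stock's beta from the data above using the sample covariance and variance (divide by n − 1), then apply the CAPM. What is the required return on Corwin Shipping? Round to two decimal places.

Mean R_i = (-4.6 + 3.0 + 7.5 + 1.1 + 0.4 + 0.3) / 6 = 1.2833%
Mean R_m = (-8.2 − 2.8 + 7.7 + 10.5 − 3.7 − 7.3) / 6 = -0.6333%
Σ(R_i − R̄_i)(R_m − R̄_m) = 99.8267  ⇒  Cov = 99.8267 / 5 = 19.9653
Σ(R_m − R̄_m)² = 309.1933  ⇒  Var(R_m) = 309.1933 / 5 = 61.8387
β = Cov / Var(R_m) = 19.9653 / 61.8387 = 0.3229
MRP = 8.91% − 2.54% = 6.37%
E(R) = R_f + β × MRP = 2.54% + 0.3229 × 6.37% = 4.60%

4.60%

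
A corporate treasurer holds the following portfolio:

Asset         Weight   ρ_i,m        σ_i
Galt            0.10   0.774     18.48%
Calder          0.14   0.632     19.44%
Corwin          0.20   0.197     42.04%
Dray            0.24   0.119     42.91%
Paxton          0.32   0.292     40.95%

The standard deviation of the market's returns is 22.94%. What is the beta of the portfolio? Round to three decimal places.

β_Galt = 0.774 × 18.48% / 22.94% = 0.6235
β_Calder = 0.632 × 19.44% / 22.94% = 0.5356
β_Corwin = 0.197 × 42.04% / 22.94% = 0.3610
β_Dray = 0.119 × 42.91% / 22.94% = 0.2226
β_Paxton = 0.292 × 40.95% / 22.94% = 0.5212
β_P = Σ w_i β_i = 0.10×0.6235 + 0.14×0.5356 + 0.20×0.3610 + 0.24×0.2226 + 0.32×0.5212 = 0.4297

0.430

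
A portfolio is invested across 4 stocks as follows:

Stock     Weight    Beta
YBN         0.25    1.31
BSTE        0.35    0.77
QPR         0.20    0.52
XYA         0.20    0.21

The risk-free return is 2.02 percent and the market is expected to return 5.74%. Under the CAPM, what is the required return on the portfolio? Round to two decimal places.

4.78%

β_P = Σ w_i β_i = 0.25×1.31 + 0.35×0.77 + 0.20×0.52 + 0.20×0.21 = 0.7430
MRP = 5.74% − 2.02% = 3.72%
E(R_P) = R_f + β_P × MRP = 2.02% + 0.7430 × 3.72% = 4.78%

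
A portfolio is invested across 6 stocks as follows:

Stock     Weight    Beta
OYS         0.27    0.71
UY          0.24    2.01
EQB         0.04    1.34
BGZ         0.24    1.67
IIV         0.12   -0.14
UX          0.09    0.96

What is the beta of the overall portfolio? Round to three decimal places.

1.198

β_P = Σ w_i β_i = 0.27×0.71 + 0.24×2.01 + 0.04×1.34 + 0.24×1.67 + 0.12×-0.14 + 0.09×0.96 = 1.1981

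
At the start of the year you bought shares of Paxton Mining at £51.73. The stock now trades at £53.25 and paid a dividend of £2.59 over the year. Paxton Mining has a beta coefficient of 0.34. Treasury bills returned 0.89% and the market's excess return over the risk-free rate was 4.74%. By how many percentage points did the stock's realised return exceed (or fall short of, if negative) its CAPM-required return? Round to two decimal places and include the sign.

+5.44%

Realised HPR = (P1 + D1 − P0) / P0 = (53.25 + 2.59 − 51.73) / 51.73 = 4.11 / 51.73 = 7.9451%
CAPM required = R_f + β·MRP = 0.89% + 0.34 × 4.74% = 2.5016%
α = realised − required = 7.9451% − 2.5016% = +5.44%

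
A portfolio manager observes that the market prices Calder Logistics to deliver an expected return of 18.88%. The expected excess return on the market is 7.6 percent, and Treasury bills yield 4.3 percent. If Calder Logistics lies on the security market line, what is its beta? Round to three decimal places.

1.918

β = (E(R) − R_f) / MRP = (18.88% − 4.3%) / 7.6% = 14.58% / 7.6% = 1.918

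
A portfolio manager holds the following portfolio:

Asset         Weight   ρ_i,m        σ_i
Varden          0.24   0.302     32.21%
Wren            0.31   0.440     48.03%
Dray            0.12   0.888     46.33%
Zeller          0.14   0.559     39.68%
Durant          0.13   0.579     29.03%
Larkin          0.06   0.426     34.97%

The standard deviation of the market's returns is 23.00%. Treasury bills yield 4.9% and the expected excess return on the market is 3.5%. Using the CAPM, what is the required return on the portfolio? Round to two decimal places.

β_Varden = 0.302 × 32.21% / 23.00% = 0.4229
β_Wren = 0.440 × 48.03% / 23.00% = 0.9188
β_Dray = 0.888 × 46.33% / 23.00% = 1.7887
β_Zeller = 0.559 × 39.68% / 23.00% = 0.9644
β_Durant = 0.579 × 29.03% / 23.00% = 0.7308
β_Larkin = 0.426 × 34.97% / 23.00% = 0.6477
β_P = Σ w_i β_i = 0.24×0.4229 + 0.31×0.9188 + 0.12×1.7887 + 0.14×0.9644 + 0.13×0.7308 + 0.06×0.6477 = 0.8699
E(R_P) = R_f + β_P × MRP = 4.9% + 0.8699 × 3.5% = 7.94%

7.94%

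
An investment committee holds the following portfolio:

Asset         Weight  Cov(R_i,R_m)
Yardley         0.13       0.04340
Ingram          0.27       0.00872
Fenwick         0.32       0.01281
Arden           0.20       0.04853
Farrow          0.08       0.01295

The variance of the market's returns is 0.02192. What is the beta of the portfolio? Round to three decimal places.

β_Yardley = 0.04340 / 0.02192 = 1.9799
β_Ingram = 0.00872 / 0.02192 = 0.3978
β_Fenwick = 0.01281 / 0.02192 = 0.5844
β_Arden = 0.04853 / 0.02192 = 2.2140
β_Farrow = 0.01295 / 0.02192 = 0.5908
β_P = Σ w_i β_i = 0.13×1.9799 + 0.27×0.3978 + 0.32×0.5844 + 0.20×2.2140 + 0.08×0.5908 = 1.0419

1.042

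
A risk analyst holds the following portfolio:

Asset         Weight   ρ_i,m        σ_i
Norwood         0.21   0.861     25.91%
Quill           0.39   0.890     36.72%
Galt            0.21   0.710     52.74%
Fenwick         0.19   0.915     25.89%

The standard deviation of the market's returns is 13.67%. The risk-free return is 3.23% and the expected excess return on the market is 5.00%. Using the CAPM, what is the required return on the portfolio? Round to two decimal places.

β_Norwood = 0.861 × 25.91% / 13.67% = 1.6319
β_Quill = 0.890 × 36.72% / 13.67% = 2.3907
β_Galt = 0.710 × 52.74% / 13.67% = 2.7392
β_Fenwick = 0.915 × 25.89% / 13.67% = 1.7329
β_P = Σ w_i β_i = 0.21×1.6319 + 0.39×2.3907 + 0.21×2.7392 + 0.19×1.7329 = 2.1796
E(R_P) = R_f + β_P × MRP = 3.23% + 2.1796 × 5.00% = 14.13%

14.13%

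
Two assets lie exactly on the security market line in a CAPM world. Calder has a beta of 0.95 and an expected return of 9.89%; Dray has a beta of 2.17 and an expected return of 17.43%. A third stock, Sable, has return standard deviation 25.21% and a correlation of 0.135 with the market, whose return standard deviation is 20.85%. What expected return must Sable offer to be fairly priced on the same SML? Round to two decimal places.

MRP = (17.43% − 9.89%) / (2.17 − 0.95) = 6.1803%
R_f = 9.89% − 0.95 × 6.1803% = 4.0187%
β_Sable = ρ·σ_i/σ_m = 0.135 × 25.21 / 20.85 = 0.1632
E(R_Sable) = R_f + β × MRP = 4.0187% + 0.1632 × 6.1803% = 5.03%

5.03%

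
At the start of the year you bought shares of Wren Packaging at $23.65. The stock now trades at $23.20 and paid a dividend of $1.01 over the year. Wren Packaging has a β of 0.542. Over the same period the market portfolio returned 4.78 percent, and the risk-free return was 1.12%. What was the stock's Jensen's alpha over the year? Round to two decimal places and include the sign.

-0.74%

Realised HPR = (P1 + D1 − P0) / P0 = (23.20 + 1.01 − 23.65) / 23.65 = 0.56 / 23.65 = 2.3679%
MRP = 4.78% − 1.12% = 3.66%
CAPM required = R_f + β·MRP = 1.12% + 0.542 × 3.66% = 3.10372%
α = realised − required = 2.3679% − 3.10372% = -0.74%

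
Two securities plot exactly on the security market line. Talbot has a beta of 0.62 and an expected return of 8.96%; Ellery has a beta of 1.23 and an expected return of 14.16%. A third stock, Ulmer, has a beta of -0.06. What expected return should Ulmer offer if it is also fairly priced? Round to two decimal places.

3.16%

MRP (SML slope) = (14.16% − 8.96%) / (1.23 − 0.62) = 5.20% / 0.61 = 8.5246%
R_f (intercept) = 8.96% − 0.62 × 8.5246% = 3.6747%
E(R_Ulmer) = R_f + β × MRP = 3.6747% + -0.06 × 8.5246% = 3.16%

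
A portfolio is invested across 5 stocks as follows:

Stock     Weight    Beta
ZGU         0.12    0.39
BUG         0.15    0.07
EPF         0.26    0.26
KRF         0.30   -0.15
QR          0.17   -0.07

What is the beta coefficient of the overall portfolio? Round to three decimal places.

0.068

β_P = Σ w_i β_i = 0.12×0.39 + 0.15×0.07 + 0.26×0.26 + 0.30×-0.15 + 0.17×-0.07 = 0.0680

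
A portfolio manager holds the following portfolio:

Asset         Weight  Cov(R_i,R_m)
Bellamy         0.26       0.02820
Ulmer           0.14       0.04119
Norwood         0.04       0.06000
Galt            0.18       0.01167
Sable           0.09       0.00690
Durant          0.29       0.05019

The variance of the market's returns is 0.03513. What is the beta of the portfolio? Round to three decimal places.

0.933

β_Bellamy = 0.02820 / 0.03513 = 0.8027
β_Ulmer = 0.04119 / 0.03513 = 1.1725
β_Norwood = 0.06000 / 0.03513 = 1.7079
β_Galt = 0.01167 / 0.03513 = 0.3322
β_Sable = 0.00690 / 0.03513 = 0.1964
β_Durant = 0.05019 / 0.03513 = 1.4287
β_P = Σ w_i β_i = 0.26×0.8027 + 0.14×1.1725 + 0.04×1.7079 + 0.18×0.3322 + 0.09×0.1964 + 0.29×1.4287 = 0.9330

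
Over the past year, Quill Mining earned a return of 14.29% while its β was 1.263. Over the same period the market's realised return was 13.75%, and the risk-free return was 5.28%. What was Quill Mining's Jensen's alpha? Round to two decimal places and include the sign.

Market excess return = 13.75% − 5.28% = 8.47%
CAPM benchmark = R_f + β(R_m − R_f) = 5.28% + 1.263 × 8.47% = 15.97761%
α = actual − benchmark = 14.29% − 15.97761% = -1.69%

-1.69%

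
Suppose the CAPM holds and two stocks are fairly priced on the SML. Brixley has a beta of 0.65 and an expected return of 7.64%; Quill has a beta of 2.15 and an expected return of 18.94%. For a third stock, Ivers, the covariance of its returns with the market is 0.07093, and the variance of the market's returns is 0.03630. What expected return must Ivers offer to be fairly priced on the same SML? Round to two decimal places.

MRP = (18.94% − 7.64%) / (2.15 − 0.65) = 7.5333%
R_f = 7.64% − 0.65 × 7.5333% = 2.7434%
β_Ivers = Cov / Var(R_m) = 0.07093 / 0.03630 = 1.9540
E(R_Ivers) = R_f + β × MRP = 2.7434% + 1.9540 × 7.5333% = 17.46%

17.46%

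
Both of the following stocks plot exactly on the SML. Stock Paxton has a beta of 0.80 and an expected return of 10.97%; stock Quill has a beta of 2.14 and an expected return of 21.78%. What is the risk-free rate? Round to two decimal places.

4.52%

Both satisfy E(R) = R_f + β·MRP, so the slope of the SML is
MRP = (21.78% − 10.97%) / (2.14 − 0.80) = 10.81% / 1.34 = 8.0672%
R_f = E(R_Paxton) − β_Paxton·MRP = 10.97% − 0.80 × 8.0672% = 4.5162%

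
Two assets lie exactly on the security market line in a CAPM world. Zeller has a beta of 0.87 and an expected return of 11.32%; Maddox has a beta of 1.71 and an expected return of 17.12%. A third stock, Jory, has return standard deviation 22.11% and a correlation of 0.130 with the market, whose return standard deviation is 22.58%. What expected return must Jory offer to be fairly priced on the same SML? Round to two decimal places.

MRP = (17.12% − 11.32%) / (1.71 − 0.87) = 6.9048%
R_f = 11.32% − 0.87 × 6.9048% = 5.3128%
β_Jory = ρ·σ_i/σ_m = 0.130 × 22.11 / 22.58 = 0.1273
E(R_Jory) = R_f + β × MRP = 5.3128% + 0.1273 × 6.9048% = 6.19%

6.19%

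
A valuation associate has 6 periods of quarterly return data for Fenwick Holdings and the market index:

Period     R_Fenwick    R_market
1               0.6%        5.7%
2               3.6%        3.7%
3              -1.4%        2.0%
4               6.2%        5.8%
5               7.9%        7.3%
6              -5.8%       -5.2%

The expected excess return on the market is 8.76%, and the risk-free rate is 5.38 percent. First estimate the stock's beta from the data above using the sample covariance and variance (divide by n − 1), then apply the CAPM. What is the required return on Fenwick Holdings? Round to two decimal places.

14.14%

Mean R_i = (0.6 + 3.6 − 1.4 + 6.2 + 7.9 − 5.8) / 6 = 1.8500%
Mean R_m = (5.7 + 3.7 + 2.0 + 5.8 + 7.3 − 5.2) / 6 = 3.2167%
Σ(R_i − R̄_i)(R_m − R̄_m) = 102.0250  ⇒  Cov = 102.0250 / 5 = 20.4050
Σ(R_m − R̄_m)² = 102.0683  ⇒  Var(R_m) = 102.0683 / 5 = 20.4137
β = Cov / Var(R_m) = 20.4050 / 20.4137 = 0.9996
E(R) = R_f + β × MRP = 5.38% + 0.9996 × 8.76% = 14.14%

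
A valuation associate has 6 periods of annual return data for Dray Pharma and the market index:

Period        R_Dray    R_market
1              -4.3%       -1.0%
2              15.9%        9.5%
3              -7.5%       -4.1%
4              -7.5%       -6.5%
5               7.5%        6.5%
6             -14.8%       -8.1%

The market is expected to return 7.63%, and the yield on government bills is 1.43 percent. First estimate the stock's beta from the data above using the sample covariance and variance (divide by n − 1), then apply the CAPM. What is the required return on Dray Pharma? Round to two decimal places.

11.05%

Mean R_i = (-4.3 + 15.9 − 7.5 − 7.5 + 7.5 − 14.8) / 6 = -1.7833%
Mean R_m = (-1.0 + 9.5 − 4.1 − 6.5 + 6.5 − 8.1) / 6 = -0.6167%
Σ(R_i − R̄_i)(R_m − R̄_m) = 396.8817  ⇒  Cov = 396.8817 / 5 = 79.3763
Σ(R_m − R̄_m)² = 255.8883  ⇒  Var(R_m) = 255.8883 / 5 = 51.1777
β = Cov / Var(R_m) = 79.3763 / 51.1777 = 1.5510
MRP = 7.63% − 1.43% = 6.20%
E(R) = R_f + β × MRP = 1.43% + 1.5510 × 6.20% = 11.05%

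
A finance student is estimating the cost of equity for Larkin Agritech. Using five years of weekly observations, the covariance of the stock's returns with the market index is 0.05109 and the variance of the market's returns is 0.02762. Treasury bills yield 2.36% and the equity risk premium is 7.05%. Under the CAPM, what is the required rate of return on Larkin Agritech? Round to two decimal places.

β = Cov(R_i, R_m) / Var(R_m) = 0.05109 / 0.02762 = 1.8497
E(R) = R_f + β × MRP = 2.36% + 1.8497 × 7.05% = 15.40%

15.40%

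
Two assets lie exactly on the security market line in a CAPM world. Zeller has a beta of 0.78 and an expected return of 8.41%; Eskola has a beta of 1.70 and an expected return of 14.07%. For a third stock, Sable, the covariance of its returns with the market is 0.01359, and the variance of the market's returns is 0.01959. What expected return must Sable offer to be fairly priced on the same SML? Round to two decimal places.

7.88%

MRP = (14.07% − 8.41%) / (1.70 − 0.78) = 6.1522%
R_f = 8.41% − 0.78 × 6.1522% = 3.6113%
β_Sable = Cov / Var(R_m) = 0.01359 / 0.01959 = 0.6937
E(R_Sable) = R_f + β × MRP = 3.6113% + 0.6937 × 6.1522% = 7.88%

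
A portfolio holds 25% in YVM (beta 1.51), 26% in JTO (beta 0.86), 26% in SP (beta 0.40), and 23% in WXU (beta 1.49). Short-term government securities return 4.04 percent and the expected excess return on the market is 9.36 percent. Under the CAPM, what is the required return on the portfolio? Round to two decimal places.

13.85%

β_P = Σ w_i β_i = 0.25×1.51 + 0.26×0.86 + 0.26×0.40 + 0.23×1.49 = 1.0478
E(R_P) = R_f + β_P × MRP = 4.04% + 1.0478 × 9.36% = 13.85%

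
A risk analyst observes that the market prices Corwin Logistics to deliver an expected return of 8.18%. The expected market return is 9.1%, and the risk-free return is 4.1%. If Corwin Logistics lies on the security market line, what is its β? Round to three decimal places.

0.816

MRP = 9.1% − 4.1% = 5.00%
β = (E(R) − R_f) / MRP = (8.18% − 4.1%) / 5.0% = 4.08% / 5.0% = 0.816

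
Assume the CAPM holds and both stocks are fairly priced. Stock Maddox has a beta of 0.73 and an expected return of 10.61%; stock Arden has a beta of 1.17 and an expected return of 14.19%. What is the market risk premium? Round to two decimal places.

8.14%

Both satisfy E(R) = R_f + β·MRP, so the slope of the SML is
MRP = (14.19% − 10.61%) / (1.17 − 0.73) = 3.58% / 0.44 = 8.1364%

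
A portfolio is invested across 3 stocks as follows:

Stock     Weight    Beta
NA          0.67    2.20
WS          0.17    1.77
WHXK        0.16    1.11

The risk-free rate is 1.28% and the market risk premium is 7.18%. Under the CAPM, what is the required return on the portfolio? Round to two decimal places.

15.30%

β_P = Σ w_i β_i = 0.67×2.20 + 0.17×1.77 + 0.16×1.11 = 1.9525
E(R_P) = R_f + β_P × MRP = 1.28% + 1.9525 × 7.18% = 15.30%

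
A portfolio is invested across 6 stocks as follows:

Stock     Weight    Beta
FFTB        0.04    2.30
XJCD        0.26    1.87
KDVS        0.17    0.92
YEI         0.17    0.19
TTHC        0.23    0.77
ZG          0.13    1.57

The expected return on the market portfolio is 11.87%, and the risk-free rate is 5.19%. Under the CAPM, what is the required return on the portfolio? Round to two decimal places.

12.86%

β_P = Σ w_i β_i = 0.04×2.30 + 0.26×1.87 + 0.17×0.92 + 0.17×0.19 + 0.23×0.77 + 0.13×1.57 = 1.1481
MRP = 11.87% − 5.19% = 6.68%
E(R_P) = R_f + β_P × MRP = 5.19% + 1.1481 × 6.68% = 12.86%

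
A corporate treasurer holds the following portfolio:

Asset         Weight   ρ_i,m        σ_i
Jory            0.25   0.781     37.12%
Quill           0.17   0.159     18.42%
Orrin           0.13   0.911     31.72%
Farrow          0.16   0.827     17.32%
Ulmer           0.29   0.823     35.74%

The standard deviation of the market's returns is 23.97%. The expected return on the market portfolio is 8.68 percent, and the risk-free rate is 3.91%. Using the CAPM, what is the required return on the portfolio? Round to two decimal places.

β_Jory = 0.781 × 37.12% / 23.97% = 1.2095
β_Quill = 0.159 × 18.42% / 23.97% = 0.1222
β_Orrin = 0.911 × 31.72% / 23.97% = 1.2055
β_Farrow = 0.827 × 17.32% / 23.97% = 0.5976
β_Ulmer = 0.823 × 35.74% / 23.97% = 1.2271
β_P = Σ w_i β_i = 0.25×1.2095 + 0.17×0.1222 + 0.13×1.2055 + 0.16×0.5976 + 0.29×1.2271 = 0.9313
MRP = 8.68% − 3.91% = 4.77%
E(R_P) = R_f + β_P × MRP = 3.91% + 0.9313 × 4.77% = 8.35%

8.35%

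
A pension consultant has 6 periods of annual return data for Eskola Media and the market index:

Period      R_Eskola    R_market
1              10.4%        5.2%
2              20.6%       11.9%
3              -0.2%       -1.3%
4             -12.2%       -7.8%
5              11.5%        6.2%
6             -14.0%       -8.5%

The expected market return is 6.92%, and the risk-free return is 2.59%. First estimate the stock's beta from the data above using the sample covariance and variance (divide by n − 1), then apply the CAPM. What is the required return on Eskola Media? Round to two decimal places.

Mean R_i = (10.4 + 20.6 − 0.2 − 12.2 + 11.5 − 14.0) / 6 = 2.6833%
Mean R_m = (5.2 + 11.9 − 1.3 − 7.8 + 6.2 − 8.5) / 6 = 0.9500%
Σ(R_i − R̄_i)(R_m − R̄_m) = 569.6450  ⇒  Cov = 569.6450 / 5 = 113.9290
Σ(R_m − R̄_m)² = 336.4550  ⇒  Var(R_m) = 336.4550 / 5 = 67.2910
β = Cov / Var(R_m) = 113.9290 / 67.2910 = 1.6931
MRP = 6.92% − 2.59% = 4.33%
E(R) = R_f + β × MRP = 2.59% + 1.6931 × 4.33% = 9.92%

9.92%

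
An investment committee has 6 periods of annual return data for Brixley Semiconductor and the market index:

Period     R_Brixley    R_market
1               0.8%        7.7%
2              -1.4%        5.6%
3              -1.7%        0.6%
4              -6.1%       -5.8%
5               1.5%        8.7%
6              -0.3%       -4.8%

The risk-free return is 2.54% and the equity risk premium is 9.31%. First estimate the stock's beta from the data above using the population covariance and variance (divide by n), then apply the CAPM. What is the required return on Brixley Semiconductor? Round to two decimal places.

Mean R_i = (0.8 − 1.4 − 1.7 − 6.1 + 1.5 − 0.3) / 6 = -1.2000%
Mean R_m = (7.7 + 5.6 + 0.6 − 5.8 + 8.7 − 4.8) / 6 = 2.0000%
Σ(R_i − R̄_i)(R_m − R̄_m) = 61.5700  ⇒  Cov = 61.5700 / 6 = 10.2617
Σ(R_m − R̄_m)² = 199.3800  ⇒  Var(R_m) = 199.3800 / 6 = 33.2300
β = Cov / Var(R_m) = 10.2617 / 33.2300 = 0.3088
E(R) = R_f + β × MRP = 2.54% + 0.3088 × 9.31% = 5.41%

5.41%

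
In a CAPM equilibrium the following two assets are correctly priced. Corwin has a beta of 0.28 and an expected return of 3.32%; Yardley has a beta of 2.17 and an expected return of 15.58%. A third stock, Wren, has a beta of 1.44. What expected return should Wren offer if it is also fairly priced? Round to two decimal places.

MRP (SML slope) = (15.58% − 3.32%) / (2.17 − 0.28) = 12.26% / 1.89 = 6.4868%
R_f (intercept) = 3.32% − 0.28 × 6.4868% = 1.5037%
E(R_Wren) = R_f + β × MRP = 1.5037% + 1.44 × 6.4868% = 10.84%

10.84%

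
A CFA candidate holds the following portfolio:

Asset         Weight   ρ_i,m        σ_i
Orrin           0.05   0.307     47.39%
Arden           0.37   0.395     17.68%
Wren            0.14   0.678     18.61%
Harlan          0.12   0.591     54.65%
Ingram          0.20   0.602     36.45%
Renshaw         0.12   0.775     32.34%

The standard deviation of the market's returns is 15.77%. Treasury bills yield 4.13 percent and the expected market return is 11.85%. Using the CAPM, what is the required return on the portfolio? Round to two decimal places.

β_Orrin = 0.307 × 47.39% / 15.77% = 0.9226
β_Arden = 0.395 × 17.68% / 15.77% = 0.4428
β_Wren = 0.678 × 18.61% / 15.77% = 0.8001
β_Harlan = 0.591 × 54.65% / 15.77% = 2.0481
β_Ingram = 0.602 × 36.45% / 15.77% = 1.3914
β_Renshaw = 0.775 × 32.34% / 15.77% = 1.5893
β_P = Σ w_i β_i = 0.05×0.9226 + 0.37×0.4428 + 0.14×0.8001 + 0.12×2.0481 + 0.20×1.3914 + 0.12×1.5893 = 1.0367
MRP = 11.85% − 4.13% = 7.72%
E(R_P) = R_f + β_P × MRP = 4.13% + 1.0367 × 7.72% = 12.13%

12.13%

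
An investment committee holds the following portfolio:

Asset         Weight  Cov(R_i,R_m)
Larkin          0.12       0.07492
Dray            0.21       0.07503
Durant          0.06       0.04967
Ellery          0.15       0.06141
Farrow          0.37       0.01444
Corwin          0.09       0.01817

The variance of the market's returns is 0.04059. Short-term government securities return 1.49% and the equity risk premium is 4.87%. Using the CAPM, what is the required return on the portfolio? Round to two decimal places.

β_Larkin = 0.07492 / 0.04059 = 1.8458
β_Dray = 0.07503 / 0.04059 = 1.8485
β_Durant = 0.04967 / 0.04059 = 1.2237
β_Ellery = 0.06141 / 0.04059 = 1.5129
β_Farrow = 0.01444 / 0.04059 = 0.3558
β_Corwin = 0.01817 / 0.04059 = 0.4476
β_P = Σ w_i β_i = 0.12×1.8458 + 0.21×1.8485 + 0.06×1.2237 + 0.15×1.5129 + 0.37×0.3558 + 0.09×0.4476 = 1.0820
E(R_P) = R_f + β_P × MRP = 1.49% + 1.0820 × 4.87% = 6.76%

6.76%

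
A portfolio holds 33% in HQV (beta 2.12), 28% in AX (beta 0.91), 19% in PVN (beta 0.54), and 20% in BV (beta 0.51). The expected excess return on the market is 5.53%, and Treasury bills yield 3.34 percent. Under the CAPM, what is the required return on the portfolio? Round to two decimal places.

β_P = Σ w_i β_i = 0.33×2.12 + 0.28×0.91 + 0.19×0.54 + 0.20×0.51 = 1.1590
E(R_P) = R_f + β_P × MRP = 3.34% + 1.1590 × 5.53% = 9.75%

9.75%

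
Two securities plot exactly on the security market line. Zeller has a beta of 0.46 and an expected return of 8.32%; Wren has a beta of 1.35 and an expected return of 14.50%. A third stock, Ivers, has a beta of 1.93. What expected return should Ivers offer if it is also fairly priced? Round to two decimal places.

18.53%

MRP (SML slope) = (14.50% − 8.32%) / (1.35 − 0.46) = 6.18% / 0.89 = 6.9438%
R_f (intercept) = 8.32% − 0.46 × 6.9438% = 5.1259%
E(R_Ivers) = R_f + β × MRP = 5.1259% + 1.93 × 6.9438% = 18.53%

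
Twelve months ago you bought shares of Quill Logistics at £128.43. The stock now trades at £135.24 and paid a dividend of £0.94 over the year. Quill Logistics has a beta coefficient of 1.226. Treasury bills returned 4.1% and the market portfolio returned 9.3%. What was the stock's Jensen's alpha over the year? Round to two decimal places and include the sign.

-4.44%

Realised HPR = (P1 + D1 − P0) / P0 = (135.24 + 0.94 − 128.43) / 128.43 = 7.75 / 128.43 = 6.0344%
MRP = 9.3% − 4.1% = 5.20%
CAPM required = R_f + β·MRP = 4.1% + 1.226 × 5.2% = 10.4752%
α = realised − required = 6.0344% − 10.4752% = -4.44%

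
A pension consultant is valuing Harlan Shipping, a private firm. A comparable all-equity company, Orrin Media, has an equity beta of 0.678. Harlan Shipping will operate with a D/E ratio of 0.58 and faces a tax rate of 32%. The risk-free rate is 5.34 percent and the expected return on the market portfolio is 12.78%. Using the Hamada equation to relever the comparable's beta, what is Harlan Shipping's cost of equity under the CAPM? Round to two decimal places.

β_L = β_U × [1 + (1 − t)(D/E)] = 0.678 × [1 + (1 − 0.32) × 0.58]
    = 0.678 × [1 + 0.68 × 0.58] = 0.678 × 1.3944 = 0.9454
MRP = 12.78% − 5.34% = 7.44%
E(R) = R_f + β_L × MRP = 5.34% + 0.9454 × 7.44% = 12.37%

12.37%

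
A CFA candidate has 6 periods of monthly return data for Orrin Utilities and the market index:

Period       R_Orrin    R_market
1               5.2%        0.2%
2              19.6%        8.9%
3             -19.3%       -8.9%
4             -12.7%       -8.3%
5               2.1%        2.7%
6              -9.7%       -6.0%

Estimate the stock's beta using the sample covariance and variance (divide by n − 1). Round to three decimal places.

Mean R_i = (5.2 + 19.6 − 19.3 − 12.7 + 2.1 − 9.7) / 6 = -2.4667%
Mean R_m = (0.2 + 8.9 − 8.9 − 8.3 + 2.7 − 6.0) / 6 = -1.9000%
Σ(R_i − R̄_i)(R_m − R̄_m) = 488.4100  ⇒  Cov = 488.4100 / 5 = 97.6820
Σ(R_m − R̄_m)² = 248.9800  ⇒  Var(R_m) = 248.9800 / 5 = 49.7960
β = Cov / Var(R_m) = 97.6820 / 49.7960 = 1.9616

1.962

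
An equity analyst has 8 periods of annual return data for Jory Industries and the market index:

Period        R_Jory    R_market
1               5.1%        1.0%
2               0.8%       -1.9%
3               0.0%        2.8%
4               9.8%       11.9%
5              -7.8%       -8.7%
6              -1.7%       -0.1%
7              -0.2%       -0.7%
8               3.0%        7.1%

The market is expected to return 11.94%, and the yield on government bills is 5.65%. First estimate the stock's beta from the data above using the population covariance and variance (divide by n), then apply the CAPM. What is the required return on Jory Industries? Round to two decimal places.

10.33%

Mean R_i = (5.1 + 0.8 + 0.0 + 9.8 − 7.8 − 1.7 − 0.2 + 3.0) / 8 = 1.1250%
Mean R_m = (1.0 − 1.9 + 2.8 + 11.9 − 8.7 − 0.1 − 0.7 + 7.1) / 8 = 1.4250%
Σ(R_i − R̄_i)(R_m − R̄_m) = 196.8450  ⇒  Cov = 196.8450 / 8 = 24.6056
Σ(R_m − R̄_m)² = 264.4150  ⇒  Var(R_m) = 264.4150 / 8 = 33.0519
β = Cov / Var(R_m) = 24.6056 / 33.0519 = 0.7445
MRP = 11.94% − 5.65% = 6.29%
E(R) = R_f + β × MRP = 5.65% + 0.7445 × 6.29% = 10.33%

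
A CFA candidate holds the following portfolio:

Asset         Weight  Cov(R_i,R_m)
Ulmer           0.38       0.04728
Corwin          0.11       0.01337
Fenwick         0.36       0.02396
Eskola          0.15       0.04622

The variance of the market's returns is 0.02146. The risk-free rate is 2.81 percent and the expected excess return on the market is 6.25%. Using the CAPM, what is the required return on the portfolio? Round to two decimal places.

13.00%

β_Ulmer = 0.04728 / 0.02146 = 2.2032
β_Corwin = 0.01337 / 0.02146 = 0.6230
β_Fenwick = 0.02396 / 0.02146 = 1.1165
β_Eskola = 0.04622 / 0.02146 = 2.1538
β_P = Σ w_i β_i = 0.38×2.2032 + 0.11×0.6230 + 0.36×1.1165 + 0.15×2.1538 = 1.6308
E(R_P) = R_f + β_P × MRP = 2.81% + 1.6308 × 6.25% = 13.00%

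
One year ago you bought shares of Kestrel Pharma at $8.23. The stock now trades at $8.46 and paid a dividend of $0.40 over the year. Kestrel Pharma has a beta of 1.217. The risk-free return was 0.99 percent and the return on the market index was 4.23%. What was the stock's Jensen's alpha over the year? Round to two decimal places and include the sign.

Realised HPR = (P1 + D1 − P0) / P0 = (8.46 + 0.40 − 8.23) / 8.23 = 0.63 / 8.23 = 7.6549%
MRP = 4.23% − 0.99% = 3.24%
CAPM required = R_f + β·MRP = 0.99% + 1.217 × 3.24% = 4.93308%
α = realised − required = 7.6549% − 4.93308% = +2.72%

+2.72%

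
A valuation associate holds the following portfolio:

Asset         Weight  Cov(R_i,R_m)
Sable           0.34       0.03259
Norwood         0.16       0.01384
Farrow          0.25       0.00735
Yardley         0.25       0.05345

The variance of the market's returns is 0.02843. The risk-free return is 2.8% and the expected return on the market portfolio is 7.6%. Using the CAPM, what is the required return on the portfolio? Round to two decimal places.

β_Sable = 0.03259 / 0.02843 = 1.1463
β_Norwood = 0.01384 / 0.02843 = 0.4868
β_Farrow = 0.00735 / 0.02843 = 0.2585
β_Yardley = 0.05345 / 0.02843 = 1.8801
β_P = Σ w_i β_i = 0.34×1.1463 + 0.16×0.4868 + 0.25×0.2585 + 0.25×1.8801 = 1.0023
MRP = 7.6% − 2.8% = 4.80%
E(R_P) = R_f + β_P × MRP = 2.8% + 1.0023 × 4.8% = 7.61%

7.61%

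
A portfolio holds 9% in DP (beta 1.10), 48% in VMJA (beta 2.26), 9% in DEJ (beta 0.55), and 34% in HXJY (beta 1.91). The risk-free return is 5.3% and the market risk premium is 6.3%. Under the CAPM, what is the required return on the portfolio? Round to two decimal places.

17.16%

β_P = Σ w_i β_i = 0.09×1.10 + 0.48×2.26 + 0.09×0.55 + 0.34×1.91 = 1.8827
E(R_P) = R_f + β_P × MRP = 5.3% + 1.8827 × 6.3% = 17.16%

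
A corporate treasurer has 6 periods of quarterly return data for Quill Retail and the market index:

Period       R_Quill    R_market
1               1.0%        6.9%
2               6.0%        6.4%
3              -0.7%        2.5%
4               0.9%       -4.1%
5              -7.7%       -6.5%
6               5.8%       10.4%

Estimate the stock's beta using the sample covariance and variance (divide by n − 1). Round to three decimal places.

Mean R_i = (1.0 + 6.0 − 0.7 + 0.9 − 7.7 + 5.8) / 6 = 0.8833%
Mean R_m = (6.9 + 6.4 + 2.5 − 4.1 − 6.5 + 10.4) / 6 = 2.6000%
Σ(R_i − R̄_i)(R_m − R̄_m) = 136.4500  ⇒  Cov = 136.4500 / 5 = 27.2900
Σ(R_m − R̄_m)² = 221.4800  ⇒  Var(R_m) = 221.4800 / 5 = 44.2960
β = Cov / Var(R_m) = 27.2900 / 44.2960 = 0.6161

0.616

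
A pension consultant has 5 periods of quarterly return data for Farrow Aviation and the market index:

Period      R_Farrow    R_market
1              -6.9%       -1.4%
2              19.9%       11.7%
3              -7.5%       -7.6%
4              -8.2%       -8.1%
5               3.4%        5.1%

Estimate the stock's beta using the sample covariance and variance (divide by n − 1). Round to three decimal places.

1.330

Mean R_i = (-6.9 + 19.9 − 7.5 − 8.2 + 3.4) / 5 = 0.1400%
Mean R_m = (-1.4 + 11.7 − 7.6 − 8.1 + 5.1) / 5 = -0.0600%
Σ(R_i − R̄_i)(R_m − R̄_m) = 383.2920  ⇒  Cov = 383.2920 / 4 = 95.8230
Σ(R_m − R̄_m)² = 288.2120  ⇒  Var(R_m) = 288.2120 / 4 = 72.0530
β = Cov / Var(R_m) = 95.8230 / 72.0530 = 1.3299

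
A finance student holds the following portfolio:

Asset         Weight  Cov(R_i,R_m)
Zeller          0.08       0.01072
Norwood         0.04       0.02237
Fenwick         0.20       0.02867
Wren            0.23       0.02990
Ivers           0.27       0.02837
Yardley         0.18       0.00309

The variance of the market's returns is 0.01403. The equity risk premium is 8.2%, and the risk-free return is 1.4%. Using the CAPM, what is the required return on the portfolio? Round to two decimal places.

14.60%

β_Zeller = 0.01072 / 0.01403 = 0.7641
β_Norwood = 0.02237 / 0.01403 = 1.5944
β_Fenwick = 0.02867 / 0.01403 = 2.0435
β_Wren = 0.02990 / 0.01403 = 2.1311
β_Ivers = 0.02837 / 0.01403 = 2.0221
β_Yardley = 0.00309 / 0.01403 = 0.2202
β_P = Σ w_i β_i = 0.08×0.7641 + 0.04×1.5944 + 0.20×2.0435 + 0.23×2.1311 + 0.27×2.0221 + 0.18×0.2202 = 1.6094
E(R_P) = R_f + β_P × MRP = 1.4% + 1.6094 × 8.2% = 14.60%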